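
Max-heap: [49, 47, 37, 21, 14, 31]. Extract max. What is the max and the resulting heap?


Max = 49
Replace root with last, heapify down
Resulting heap: [47, 31, 37, 21, 14]


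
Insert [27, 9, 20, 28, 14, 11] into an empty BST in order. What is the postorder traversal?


Root = 27; build tree by BST insertion.
Postorder traversal: [11, 14, 20, 9, 28, 27]


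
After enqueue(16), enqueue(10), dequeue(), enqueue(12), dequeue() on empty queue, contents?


enqueue(16) -> [16]
enqueue(10) -> [16, 10]
dequeue() returns 16 -> [10]
enqueue(12) -> [10, 12]
dequeue() returns 10 -> [12]
Final queue (front to back): [12]


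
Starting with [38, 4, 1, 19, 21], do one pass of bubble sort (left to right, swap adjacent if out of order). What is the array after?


After one pass: [4, 1, 19, 21, 38]


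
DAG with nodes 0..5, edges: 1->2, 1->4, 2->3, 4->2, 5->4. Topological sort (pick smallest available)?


Kahn's algorithm, process smallest node first
Order: [0, 1, 5, 4, 2, 3]


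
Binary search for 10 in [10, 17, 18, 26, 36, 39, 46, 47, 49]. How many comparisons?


Search for 10:
[0,8] mid=4 arr[4]=36
[0,3] mid=1 arr[1]=17
[0,0] mid=0 arr[0]=10
Total: 3 comparisons


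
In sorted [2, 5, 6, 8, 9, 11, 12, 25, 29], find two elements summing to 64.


Two pointers: lo=0, hi=8
No pair sums to 64


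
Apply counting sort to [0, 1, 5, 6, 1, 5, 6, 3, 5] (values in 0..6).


Count array: [1, 2, 0, 1, 0, 3, 2]
Reconstruct: [0, 1, 1, 3, 5, 5, 5, 6, 6]


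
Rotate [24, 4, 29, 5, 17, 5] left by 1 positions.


Left rotate by 1: [4, 29, 5, 17, 5, 24]


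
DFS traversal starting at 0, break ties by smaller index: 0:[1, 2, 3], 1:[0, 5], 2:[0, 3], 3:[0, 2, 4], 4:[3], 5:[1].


DFS stack-based: start with [0]
Visit order: [0, 1, 5, 2, 3, 4]


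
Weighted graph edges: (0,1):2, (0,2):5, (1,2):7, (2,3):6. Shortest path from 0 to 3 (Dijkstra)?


Dijkstra from 0:
Distances: {0: 0, 1: 2, 2: 5, 3: 11}
Shortest distance to 3 = 11, path = [0, 2, 3]


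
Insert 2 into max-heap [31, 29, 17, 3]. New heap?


Append 2: [31, 29, 17, 3, 2]
Bubble up: no swaps needed
Result: [31, 29, 17, 3, 2]


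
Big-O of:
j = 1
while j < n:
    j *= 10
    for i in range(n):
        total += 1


Per nesting level: O(log n) * O(n) = O(n log n)
Complexity: O(n log n)


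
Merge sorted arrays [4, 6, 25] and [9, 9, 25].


Compare heads, take smaller each step.
Merged: [4, 6, 9, 9, 25, 25]


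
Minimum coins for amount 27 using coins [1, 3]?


dp[0]=0; dp[i]=1+min(dp[i-c] for c in coins)
...dp[22]=8, dp[23]=9, dp[24]=8, dp[25]=9, dp[26]=10, dp[27]=9
Minimum coins for 27 = 9


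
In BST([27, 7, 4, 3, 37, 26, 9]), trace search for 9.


BST root = 27
Search for 9: compare at each node
Path: [27, 7, 26, 9]


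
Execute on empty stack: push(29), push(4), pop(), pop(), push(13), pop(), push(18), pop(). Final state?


push(29) -> [29]
push(4) -> [29, 4]
pop() returns 4 -> [29]
pop() returns 29 -> []
push(13) -> [13]
pop() returns 13 -> []
push(18) -> [18]
pop() returns 18 -> []
Final stack (bottom to top): []


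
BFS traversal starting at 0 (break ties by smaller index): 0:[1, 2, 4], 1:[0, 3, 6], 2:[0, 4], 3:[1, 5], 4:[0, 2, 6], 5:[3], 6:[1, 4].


BFS queue: start with [0]
Visit order: [0, 1, 2, 4, 3, 6, 5]


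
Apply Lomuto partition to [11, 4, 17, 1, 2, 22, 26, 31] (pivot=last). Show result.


Elements <= 31 go left of pivot.
Result: [11, 4, 17, 1, 2, 22, 26, 31], pivot at index 7


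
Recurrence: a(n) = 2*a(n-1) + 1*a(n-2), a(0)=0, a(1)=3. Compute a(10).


Build bottom-up:
...a(8)=1224, a(9)=2955, a(10)=2*2955+1*1224=7134


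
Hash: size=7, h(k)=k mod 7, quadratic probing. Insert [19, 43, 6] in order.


Insertions: 19->slot 5; 43->slot 1; 6->slot 6
Table: [None, 43, None, None, None, 19, 6]


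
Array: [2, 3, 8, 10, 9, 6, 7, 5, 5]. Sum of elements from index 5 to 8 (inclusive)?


Prefix sums: [0, 2, 5, 13, 23, 32, 38, 45, 50, 55]
Sum[5..8] = prefix[9] - prefix[5] = 55 - 32 = 23


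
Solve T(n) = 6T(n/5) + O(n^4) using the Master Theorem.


a=6, b=5, c=4. log_5(6)=1.113 < c=4. Case 3: O(n^c) = O(n^4)
Complexity: O(n^4)


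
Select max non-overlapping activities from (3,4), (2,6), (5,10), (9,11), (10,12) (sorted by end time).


Greedy: pick earliest-ending, then skip overlaps.
Selected (3 activities): [(3, 4), (5, 10), (10, 12)]


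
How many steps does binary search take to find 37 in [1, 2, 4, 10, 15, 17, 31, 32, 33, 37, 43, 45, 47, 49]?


Search for 37:
[0,13] mid=6 arr[6]=31
[7,13] mid=10 arr[10]=43
[7,9] mid=8 arr[8]=33
[9,9] mid=9 arr[9]=37
Total: 4 comparisons


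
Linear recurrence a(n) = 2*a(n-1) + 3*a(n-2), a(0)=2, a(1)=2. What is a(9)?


Build bottom-up:
...a(7)=2186, a(8)=6562, a(9)=2*6562+3*2186=19682


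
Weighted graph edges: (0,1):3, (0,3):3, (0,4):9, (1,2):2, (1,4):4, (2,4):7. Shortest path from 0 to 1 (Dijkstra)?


Dijkstra from 0:
Distances: {0: 0, 1: 3, 2: 5, 3: 3, 4: 7}
Shortest distance to 1 = 3, path = [0, 1]


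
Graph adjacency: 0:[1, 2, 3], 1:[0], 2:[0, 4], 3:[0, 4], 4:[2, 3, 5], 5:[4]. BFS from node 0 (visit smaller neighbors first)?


BFS queue: start with [0]
Visit order: [0, 1, 2, 3, 4, 5]


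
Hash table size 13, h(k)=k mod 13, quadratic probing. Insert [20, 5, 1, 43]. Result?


Insertions: 20->slot 7; 5->slot 5; 1->slot 1; 43->slot 4
Table: [None, 1, None, None, 43, 5, None, 20, None, None, None, None, None]


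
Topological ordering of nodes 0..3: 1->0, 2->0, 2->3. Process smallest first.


Kahn's algorithm, process smallest node first
Order: [1, 2, 0, 3]


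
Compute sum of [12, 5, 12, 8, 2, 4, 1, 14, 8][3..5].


Prefix sums: [0, 12, 17, 29, 37, 39, 43, 44, 58, 66]
Sum[3..5] = prefix[6] - prefix[3] = 43 - 29 = 14


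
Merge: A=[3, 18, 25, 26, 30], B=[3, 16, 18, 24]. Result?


Compare heads, take smaller each step.
Merged: [3, 3, 16, 18, 18, 24, 25, 26, 30]


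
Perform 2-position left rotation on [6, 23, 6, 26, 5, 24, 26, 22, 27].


Left rotate by 2: [6, 26, 5, 24, 26, 22, 27, 6, 23]


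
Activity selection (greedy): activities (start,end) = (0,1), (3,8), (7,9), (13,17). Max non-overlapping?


Greedy: pick earliest-ending, then skip overlaps.
Selected (3 activities): [(0, 1), (3, 8), (13, 17)]


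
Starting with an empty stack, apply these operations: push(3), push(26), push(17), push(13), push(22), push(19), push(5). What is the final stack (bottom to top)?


push(3) -> [3]
push(26) -> [3, 26]
push(17) -> [3, 26, 17]
push(13) -> [3, 26, 17, 13]
push(22) -> [3, 26, 17, 13, 22]
push(19) -> [3, 26, 17, 13, 22, 19]
push(5) -> [3, 26, 17, 13, 22, 19, 5]
Final stack (bottom to top): [3, 26, 17, 13, 22, 19, 5]


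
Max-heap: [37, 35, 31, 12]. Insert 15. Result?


Append 15: [37, 35, 31, 12, 15]
Bubble up: no swaps needed
Result: [37, 35, 31, 12, 15]


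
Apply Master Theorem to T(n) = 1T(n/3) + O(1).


a=1, b=3, c=0. log_3(1)=0 = c=0. Case 2: O(n^c log n) = O(log n)
Complexity: O(log n)


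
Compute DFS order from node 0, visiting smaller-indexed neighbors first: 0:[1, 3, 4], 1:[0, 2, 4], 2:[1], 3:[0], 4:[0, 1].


DFS stack-based: start with [0]
Visit order: [0, 1, 2, 4, 3]


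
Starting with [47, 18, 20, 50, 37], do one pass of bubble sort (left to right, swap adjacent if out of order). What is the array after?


After one pass: [18, 20, 47, 37, 50]


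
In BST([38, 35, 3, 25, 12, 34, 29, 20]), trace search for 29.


BST root = 38
Search for 29: compare at each node
Path: [38, 35, 3, 25, 34, 29]


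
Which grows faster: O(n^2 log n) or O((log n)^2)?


polylogarithmic grows slower than n^2 log n
O((log n)^2) is asymptotically smaller; O(n^2 log n) grows faster


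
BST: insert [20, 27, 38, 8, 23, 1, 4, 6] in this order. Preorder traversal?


Root = 20; build tree by BST insertion.
Preorder traversal: [20, 8, 1, 4, 6, 27, 23, 38]


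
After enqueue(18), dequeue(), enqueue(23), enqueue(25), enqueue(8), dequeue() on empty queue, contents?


enqueue(18) -> [18]
dequeue() returns 18 -> []
enqueue(23) -> [23]
enqueue(25) -> [23, 25]
enqueue(8) -> [23, 25, 8]
dequeue() returns 23 -> [25, 8]
Final queue (front to back): [25, 8]


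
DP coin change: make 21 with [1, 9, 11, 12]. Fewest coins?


dp[0]=0; dp[i]=1+min(dp[i-c] for c in coins)
...dp[16]=5, dp[17]=6, dp[18]=2, dp[19]=3, dp[20]=2, dp[21]=2
Minimum coins for 21 = 2


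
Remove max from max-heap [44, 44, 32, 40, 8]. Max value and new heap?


Max = 44
Replace root with last, heapify down
Resulting heap: [44, 40, 32, 8]


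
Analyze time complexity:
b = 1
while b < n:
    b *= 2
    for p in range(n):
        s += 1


Per nesting level: O(log n) * O(n) = O(n log n)
Complexity: O(n log n)


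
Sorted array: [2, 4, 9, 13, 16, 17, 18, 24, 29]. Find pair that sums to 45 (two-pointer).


Two pointers: lo=0, hi=8
Found pair: (16, 29) summing to 45


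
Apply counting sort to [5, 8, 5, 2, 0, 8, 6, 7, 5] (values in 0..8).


Count array: [1, 0, 1, 0, 0, 3, 1, 1, 2]
Reconstruct: [0, 2, 5, 5, 5, 6, 7, 8, 8]


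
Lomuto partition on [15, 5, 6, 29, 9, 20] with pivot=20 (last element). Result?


Elements <= 20 go left of pivot.
Result: [15, 5, 6, 9, 20, 29], pivot at index 4


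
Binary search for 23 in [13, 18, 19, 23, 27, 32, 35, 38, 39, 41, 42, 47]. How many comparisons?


Search for 23:
[0,11] mid=5 arr[5]=32
[0,4] mid=2 arr[2]=19
[3,4] mid=3 arr[3]=23
Total: 3 comparisons


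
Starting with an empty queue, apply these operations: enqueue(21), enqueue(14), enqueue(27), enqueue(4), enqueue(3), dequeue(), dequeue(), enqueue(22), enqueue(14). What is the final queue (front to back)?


enqueue(21) -> [21]
enqueue(14) -> [21, 14]
enqueue(27) -> [21, 14, 27]
enqueue(4) -> [21, 14, 27, 4]
enqueue(3) -> [21, 14, 27, 4, 3]
dequeue() returns 21 -> [14, 27, 4, 3]
dequeue() returns 14 -> [27, 4, 3]
enqueue(22) -> [27, 4, 3, 22]
enqueue(14) -> [27, 4, 3, 22, 14]
Final queue (front to back): [27, 4, 3, 22, 14]


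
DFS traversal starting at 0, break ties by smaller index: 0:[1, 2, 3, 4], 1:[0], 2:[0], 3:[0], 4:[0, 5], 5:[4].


DFS stack-based: start with [0]
Visit order: [0, 1, 2, 3, 4, 5]


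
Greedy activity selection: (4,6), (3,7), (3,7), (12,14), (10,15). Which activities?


Greedy: pick earliest-ending, then skip overlaps.
Selected (2 activities): [(4, 6), (12, 14)]


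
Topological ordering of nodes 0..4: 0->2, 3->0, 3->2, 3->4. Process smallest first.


Kahn's algorithm, process smallest node first
Order: [1, 3, 0, 2, 4]


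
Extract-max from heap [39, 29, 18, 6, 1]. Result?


Max = 39
Replace root with last, heapify down
Resulting heap: [29, 6, 18, 1]


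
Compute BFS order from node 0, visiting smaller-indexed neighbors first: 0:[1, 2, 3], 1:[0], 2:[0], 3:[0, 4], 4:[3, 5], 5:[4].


BFS queue: start with [0]
Visit order: [0, 1, 2, 3, 4, 5]


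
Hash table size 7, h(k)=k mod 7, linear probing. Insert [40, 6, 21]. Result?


Insertions: 40->slot 5; 6->slot 6; 21->slot 0
Table: [21, None, None, None, None, 40, 6]


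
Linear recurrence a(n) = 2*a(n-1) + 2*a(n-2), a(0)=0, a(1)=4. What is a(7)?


Build bottom-up:
...a(5)=176, a(6)=480, a(7)=2*480+2*176=1312


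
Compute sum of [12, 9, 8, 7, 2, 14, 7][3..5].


Prefix sums: [0, 12, 21, 29, 36, 38, 52, 59]
Sum[3..5] = prefix[6] - prefix[3] = 52 - 29 = 23


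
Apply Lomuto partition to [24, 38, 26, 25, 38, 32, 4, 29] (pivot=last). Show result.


Elements <= 29 go left of pivot.
Result: [24, 26, 25, 4, 29, 32, 38, 38], pivot at index 4


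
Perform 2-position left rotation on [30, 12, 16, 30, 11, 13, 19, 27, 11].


Left rotate by 2: [16, 30, 11, 13, 19, 27, 11, 30, 12]


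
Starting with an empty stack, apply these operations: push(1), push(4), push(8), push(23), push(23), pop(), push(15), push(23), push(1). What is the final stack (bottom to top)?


push(1) -> [1]
push(4) -> [1, 4]
push(8) -> [1, 4, 8]
push(23) -> [1, 4, 8, 23]
push(23) -> [1, 4, 8, 23, 23]
pop() returns 23 -> [1, 4, 8, 23]
push(15) -> [1, 4, 8, 23, 15]
push(23) -> [1, 4, 8, 23, 15, 23]
push(1) -> [1, 4, 8, 23, 15, 23, 1]
Final stack (bottom to top): [1, 4, 8, 23, 15, 23, 1]


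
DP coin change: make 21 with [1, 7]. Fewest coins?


dp[0]=0; dp[i]=1+min(dp[i-c] for c in coins)
...dp[16]=4, dp[17]=5, dp[18]=6, dp[19]=7, dp[20]=8, dp[21]=3
Minimum coins for 21 = 3


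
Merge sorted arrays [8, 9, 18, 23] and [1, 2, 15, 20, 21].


Compare heads, take smaller each step.
Merged: [1, 2, 8, 9, 15, 18, 20, 21, 23]


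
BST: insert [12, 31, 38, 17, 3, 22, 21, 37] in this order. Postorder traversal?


Root = 12; build tree by BST insertion.
Postorder traversal: [3, 21, 22, 17, 37, 38, 31, 12]


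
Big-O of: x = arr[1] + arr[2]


Analysis: constant-time operation, no loop
Complexity: O(1)


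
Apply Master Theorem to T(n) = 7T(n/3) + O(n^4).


a=7, b=3, c=4. log_3(7)=1.771 < c=4. Case 3: O(n^c) = O(n^4)
Complexity: O(n^4)


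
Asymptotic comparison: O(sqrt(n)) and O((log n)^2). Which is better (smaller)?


polylogarithmic grows slower than sublinear
O((log n)^2) is asymptotically smaller; O(sqrt(n)) grows faster


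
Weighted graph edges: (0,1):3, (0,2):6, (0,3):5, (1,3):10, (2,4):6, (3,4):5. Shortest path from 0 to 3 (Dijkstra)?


Dijkstra from 0:
Distances: {0: 0, 1: 3, 2: 6, 3: 5, 4: 10}
Shortest distance to 3 = 5, path = [0, 3]


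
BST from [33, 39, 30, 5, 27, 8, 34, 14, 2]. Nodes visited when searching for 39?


BST root = 33
Search for 39: compare at each node
Path: [33, 39]


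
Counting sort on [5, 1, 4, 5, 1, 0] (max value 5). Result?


Count array: [1, 2, 0, 0, 1, 2]
Reconstruct: [0, 1, 1, 4, 5, 5]


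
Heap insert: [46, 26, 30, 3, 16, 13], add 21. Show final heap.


Append 21: [46, 26, 30, 3, 16, 13, 21]
Bubble up: no swaps needed
Result: [46, 26, 30, 3, 16, 13, 21]


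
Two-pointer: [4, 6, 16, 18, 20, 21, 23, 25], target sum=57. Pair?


Two pointers: lo=0, hi=7
No pair sums to 57


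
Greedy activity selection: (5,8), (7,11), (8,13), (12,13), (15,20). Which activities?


Greedy: pick earliest-ending, then skip overlaps.
Selected (3 activities): [(5, 8), (8, 13), (15, 20)]


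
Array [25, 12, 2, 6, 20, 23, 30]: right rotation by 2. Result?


Right rotate by 2: [23, 30, 25, 12, 2, 6, 20]


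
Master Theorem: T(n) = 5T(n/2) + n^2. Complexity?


a=5, b=2, c=2. log_2(5)=2.322 > c=2. Case 1: O(n^log_b(a)) = O(n^2.322)
Complexity: O(n^2.322)


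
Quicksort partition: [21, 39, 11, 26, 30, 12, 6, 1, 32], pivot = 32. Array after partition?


Elements <= 32 go left of pivot.
Result: [21, 11, 26, 30, 12, 6, 1, 32, 39], pivot at index 7


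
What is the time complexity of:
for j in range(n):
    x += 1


Per nesting level: O(n) = O(n)
Complexity: O(n)


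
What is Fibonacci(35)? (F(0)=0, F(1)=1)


F(n)=F(n-1)+F(n-2)
...F(33)=3524578, F(34)=5702887, F(35)=9227465


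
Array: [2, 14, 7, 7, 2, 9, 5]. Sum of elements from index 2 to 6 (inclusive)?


Prefix sums: [0, 2, 16, 23, 30, 32, 41, 46]
Sum[2..6] = prefix[7] - prefix[2] = 46 - 16 = 30


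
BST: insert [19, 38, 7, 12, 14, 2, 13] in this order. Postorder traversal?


Root = 19; build tree by BST insertion.
Postorder traversal: [2, 13, 14, 12, 7, 38, 19]


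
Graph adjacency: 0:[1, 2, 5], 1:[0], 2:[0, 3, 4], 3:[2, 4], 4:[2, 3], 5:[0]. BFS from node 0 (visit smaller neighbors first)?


BFS queue: start with [0]
Visit order: [0, 1, 2, 5, 3, 4]


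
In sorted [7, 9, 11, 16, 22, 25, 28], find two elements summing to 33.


Two pointers: lo=0, hi=6
Found pair: (11, 22) summing to 33


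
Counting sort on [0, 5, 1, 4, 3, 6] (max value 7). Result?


Count array: [1, 1, 0, 1, 1, 1, 1, 0]
Reconstruct: [0, 1, 3, 4, 5, 6]


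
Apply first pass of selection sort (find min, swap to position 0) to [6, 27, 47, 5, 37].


After one pass: [5, 27, 47, 6, 37]


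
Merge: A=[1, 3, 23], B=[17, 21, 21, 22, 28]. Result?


Compare heads, take smaller each step.
Merged: [1, 3, 17, 21, 21, 22, 23, 28]


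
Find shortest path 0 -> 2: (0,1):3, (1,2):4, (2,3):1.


Dijkstra from 0:
Distances: {0: 0, 1: 3, 2: 7, 3: 8}
Shortest distance to 2 = 7, path = [0, 1, 2]


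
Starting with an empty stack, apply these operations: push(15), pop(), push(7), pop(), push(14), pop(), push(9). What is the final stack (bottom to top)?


push(15) -> [15]
pop() returns 15 -> []
push(7) -> [7]
pop() returns 7 -> []
push(14) -> [14]
pop() returns 14 -> []
push(9) -> [9]
Final stack (bottom to top): [9]


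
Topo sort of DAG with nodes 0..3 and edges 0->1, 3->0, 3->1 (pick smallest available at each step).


Kahn's algorithm, process smallest node first
Order: [2, 3, 0, 1]


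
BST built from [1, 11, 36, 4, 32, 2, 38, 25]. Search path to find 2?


BST root = 1
Search for 2: compare at each node
Path: [1, 11, 4, 2]


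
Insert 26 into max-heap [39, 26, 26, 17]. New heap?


Append 26: [39, 26, 26, 17, 26]
Bubble up: no swaps needed
Result: [39, 26, 26, 17, 26]


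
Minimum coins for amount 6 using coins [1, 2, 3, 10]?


dp[0]=0; dp[i]=1+min(dp[i-c] for c in coins)
...dp[1]=1, dp[2]=1, dp[3]=1, dp[4]=2, dp[5]=2, dp[6]=2
Minimum coins for 6 = 2


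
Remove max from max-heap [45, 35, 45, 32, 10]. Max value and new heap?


Max = 45
Replace root with last, heapify down
Resulting heap: [45, 35, 10, 32]


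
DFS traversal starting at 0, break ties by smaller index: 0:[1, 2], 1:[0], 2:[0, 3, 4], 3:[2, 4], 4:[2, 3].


DFS stack-based: start with [0]
Visit order: [0, 1, 2, 3, 4]


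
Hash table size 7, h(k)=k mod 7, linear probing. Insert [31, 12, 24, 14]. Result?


Insertions: 31->slot 3; 12->slot 5; 24->slot 4; 14->slot 0
Table: [14, None, None, 31, 24, 12, None]


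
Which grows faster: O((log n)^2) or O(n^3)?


polylogarithmic grows slower than cubic
O((log n)^2) is asymptotically smaller; O(n^3) grows faster


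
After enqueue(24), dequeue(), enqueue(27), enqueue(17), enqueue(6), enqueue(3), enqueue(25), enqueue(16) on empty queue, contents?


enqueue(24) -> [24]
dequeue() returns 24 -> []
enqueue(27) -> [27]
enqueue(17) -> [27, 17]
enqueue(6) -> [27, 17, 6]
enqueue(3) -> [27, 17, 6, 3]
enqueue(25) -> [27, 17, 6, 3, 25]
enqueue(16) -> [27, 17, 6, 3, 25, 16]
Final queue (front to back): [27, 17, 6, 3, 25, 16]


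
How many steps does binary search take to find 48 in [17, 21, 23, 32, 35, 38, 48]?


Search for 48:
[0,6] mid=3 arr[3]=32
[4,6] mid=5 arr[5]=38
[6,6] mid=6 arr[6]=48
Total: 3 comparisons


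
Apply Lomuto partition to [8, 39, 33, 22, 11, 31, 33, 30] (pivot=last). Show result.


Elements <= 30 go left of pivot.
Result: [8, 22, 11, 30, 33, 31, 33, 39], pivot at index 3


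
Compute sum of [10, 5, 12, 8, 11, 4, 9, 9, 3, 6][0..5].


Prefix sums: [0, 10, 15, 27, 35, 46, 50, 59, 68, 71, 77]
Sum[0..5] = prefix[6] - prefix[0] = 50 - 0 = 50


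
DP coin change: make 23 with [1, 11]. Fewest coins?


dp[0]=0; dp[i]=1+min(dp[i-c] for c in coins)
...dp[18]=8, dp[19]=9, dp[20]=10, dp[21]=11, dp[22]=2, dp[23]=3
Minimum coins for 23 = 3


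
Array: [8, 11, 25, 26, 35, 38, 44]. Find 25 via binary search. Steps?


Search for 25:
[0,6] mid=3 arr[3]=26
[0,2] mid=1 arr[1]=11
[2,2] mid=2 arr[2]=25
Total: 3 comparisons


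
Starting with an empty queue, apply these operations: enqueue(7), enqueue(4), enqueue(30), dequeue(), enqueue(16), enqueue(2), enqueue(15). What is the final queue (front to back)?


enqueue(7) -> [7]
enqueue(4) -> [7, 4]
enqueue(30) -> [7, 4, 30]
dequeue() returns 7 -> [4, 30]
enqueue(16) -> [4, 30, 16]
enqueue(2) -> [4, 30, 16, 2]
enqueue(15) -> [4, 30, 16, 2, 15]
Final queue (front to back): [4, 30, 16, 2, 15]


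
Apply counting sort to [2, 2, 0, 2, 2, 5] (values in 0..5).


Count array: [1, 0, 4, 0, 0, 1]
Reconstruct: [0, 2, 2, 2, 2, 5]


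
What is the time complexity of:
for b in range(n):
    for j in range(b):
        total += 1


Per nesting level: O(n) * O(n) [triangular over b] = O(n^2)
Complexity: O(n^2)


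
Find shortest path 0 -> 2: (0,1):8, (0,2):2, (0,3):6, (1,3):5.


Dijkstra from 0:
Distances: {0: 0, 1: 8, 2: 2, 3: 6}
Shortest distance to 2 = 2, path = [0, 2]


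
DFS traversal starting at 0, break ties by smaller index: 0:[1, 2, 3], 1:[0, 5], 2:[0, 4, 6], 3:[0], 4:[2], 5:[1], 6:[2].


DFS stack-based: start with [0]
Visit order: [0, 1, 5, 2, 4, 6, 3]


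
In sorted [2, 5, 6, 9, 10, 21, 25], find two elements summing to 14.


Two pointers: lo=0, hi=6
Found pair: (5, 9) summing to 14


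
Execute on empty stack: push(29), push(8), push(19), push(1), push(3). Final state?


push(29) -> [29]
push(8) -> [29, 8]
push(19) -> [29, 8, 19]
push(1) -> [29, 8, 19, 1]
push(3) -> [29, 8, 19, 1, 3]
Final stack (bottom to top): [29, 8, 19, 1, 3]


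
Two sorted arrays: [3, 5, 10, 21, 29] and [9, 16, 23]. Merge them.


Compare heads, take smaller each step.
Merged: [3, 5, 9, 10, 16, 21, 23, 29]


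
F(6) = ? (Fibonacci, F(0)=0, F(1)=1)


F(n)=F(n-1)+F(n-2)
...F(4)=3, F(5)=5, F(6)=8


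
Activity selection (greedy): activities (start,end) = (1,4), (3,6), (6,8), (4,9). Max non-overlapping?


Greedy: pick earliest-ending, then skip overlaps.
Selected (2 activities): [(1, 4), (6, 8)]


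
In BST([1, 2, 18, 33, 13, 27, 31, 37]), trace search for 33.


BST root = 1
Search for 33: compare at each node
Path: [1, 2, 18, 33]


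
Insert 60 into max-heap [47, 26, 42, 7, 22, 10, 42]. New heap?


Append 60: [47, 26, 42, 7, 22, 10, 42, 60]
Bubble up: swap idx 7(60) with idx 3(7); swap idx 3(60) with idx 1(26); swap idx 1(60) with idx 0(47)
Result: [60, 47, 42, 26, 22, 10, 42, 7]


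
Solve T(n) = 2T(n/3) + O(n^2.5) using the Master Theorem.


a=2, b=3, c=2.5. log_3(2)=0.631 < c=2.5. Case 3: O(n^c) = O(n^2.500)
Complexity: O(n^2.500)


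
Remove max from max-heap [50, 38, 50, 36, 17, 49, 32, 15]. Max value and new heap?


Max = 50
Replace root with last, heapify down
Resulting heap: [50, 38, 49, 36, 17, 15, 32]


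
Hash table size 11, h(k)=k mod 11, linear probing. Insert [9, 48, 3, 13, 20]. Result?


Insertions: 9->slot 9; 48->slot 4; 3->slot 3; 13->slot 2; 20->slot 10
Table: [None, None, 13, 3, 48, None, None, None, None, 9, 20]


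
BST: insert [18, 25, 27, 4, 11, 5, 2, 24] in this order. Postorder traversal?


Root = 18; build tree by BST insertion.
Postorder traversal: [2, 5, 11, 4, 24, 27, 25, 18]


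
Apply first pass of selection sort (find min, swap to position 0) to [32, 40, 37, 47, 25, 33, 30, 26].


After one pass: [25, 40, 37, 47, 32, 33, 30, 26]


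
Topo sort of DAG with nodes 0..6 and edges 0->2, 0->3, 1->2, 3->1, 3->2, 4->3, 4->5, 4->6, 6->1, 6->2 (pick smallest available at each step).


Kahn's algorithm, process smallest node first
Order: [0, 4, 3, 5, 6, 1, 2]


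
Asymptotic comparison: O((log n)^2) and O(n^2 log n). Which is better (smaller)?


polylogarithmic grows slower than n^2 log n
O((log n)^2) is asymptotically smaller; O(n^2 log n) grows faster


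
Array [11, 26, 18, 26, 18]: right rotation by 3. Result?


Right rotate by 3: [18, 26, 18, 11, 26]


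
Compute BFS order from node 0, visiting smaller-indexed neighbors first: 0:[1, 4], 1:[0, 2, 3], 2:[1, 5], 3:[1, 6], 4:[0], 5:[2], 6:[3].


BFS queue: start with [0]
Visit order: [0, 1, 4, 2, 3, 5, 6]


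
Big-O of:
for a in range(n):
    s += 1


Per nesting level: O(n) = O(n)
Complexity: O(n)


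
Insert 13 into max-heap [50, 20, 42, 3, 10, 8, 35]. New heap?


Append 13: [50, 20, 42, 3, 10, 8, 35, 13]
Bubble up: swap idx 7(13) with idx 3(3)
Result: [50, 20, 42, 13, 10, 8, 35, 3]


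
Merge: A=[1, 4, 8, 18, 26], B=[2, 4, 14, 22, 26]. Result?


Compare heads, take smaller each step.
Merged: [1, 2, 4, 4, 8, 14, 18, 22, 26, 26]


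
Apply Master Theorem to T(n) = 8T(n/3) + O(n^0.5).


a=8, b=3, c=0.5. log_3(8)=1.893 > c=0.5. Case 1: O(n^log_b(a)) = O(n^1.893)
Complexity: O(n^1.893)


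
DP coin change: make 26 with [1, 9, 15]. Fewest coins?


dp[0]=0; dp[i]=1+min(dp[i-c] for c in coins)
...dp[21]=5, dp[22]=6, dp[23]=7, dp[24]=2, dp[25]=3, dp[26]=4
Minimum coins for 26 = 4


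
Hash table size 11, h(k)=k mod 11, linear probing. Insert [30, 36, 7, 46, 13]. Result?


Insertions: 30->slot 8; 36->slot 3; 7->slot 7; 46->slot 2; 13->slot 4
Table: [None, None, 46, 36, 13, None, None, 7, 30, None, None]


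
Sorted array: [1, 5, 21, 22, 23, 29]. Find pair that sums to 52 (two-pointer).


Two pointers: lo=0, hi=5
Found pair: (23, 29) summing to 52


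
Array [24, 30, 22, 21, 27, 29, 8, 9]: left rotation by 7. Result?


Left rotate by 7: [9, 24, 30, 22, 21, 27, 29, 8]


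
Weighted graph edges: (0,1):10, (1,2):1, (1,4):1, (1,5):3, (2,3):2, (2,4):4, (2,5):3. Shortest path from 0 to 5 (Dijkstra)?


Dijkstra from 0:
Distances: {0: 0, 1: 10, 2: 11, 3: 13, 4: 11, 5: 13}
Shortest distance to 5 = 13, path = [0, 1, 5]


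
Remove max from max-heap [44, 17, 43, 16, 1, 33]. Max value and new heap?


Max = 44
Replace root with last, heapify down
Resulting heap: [43, 17, 33, 16, 1]


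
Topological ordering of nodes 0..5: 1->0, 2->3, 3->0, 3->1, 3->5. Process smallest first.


Kahn's algorithm, process smallest node first
Order: [2, 3, 1, 0, 4, 5]


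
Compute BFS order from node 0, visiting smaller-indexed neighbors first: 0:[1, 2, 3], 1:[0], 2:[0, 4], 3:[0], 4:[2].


BFS queue: start with [0]
Visit order: [0, 1, 2, 3, 4]


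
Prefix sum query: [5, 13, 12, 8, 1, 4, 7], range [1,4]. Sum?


Prefix sums: [0, 5, 18, 30, 38, 39, 43, 50]
Sum[1..4] = prefix[5] - prefix[1] = 39 - 5 = 34


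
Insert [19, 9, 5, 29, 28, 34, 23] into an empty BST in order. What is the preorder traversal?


Root = 19; build tree by BST insertion.
Preorder traversal: [19, 9, 5, 29, 28, 23, 34]


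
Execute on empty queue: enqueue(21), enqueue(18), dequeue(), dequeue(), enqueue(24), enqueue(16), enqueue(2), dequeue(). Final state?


enqueue(21) -> [21]
enqueue(18) -> [21, 18]
dequeue() returns 21 -> [18]
dequeue() returns 18 -> []
enqueue(24) -> [24]
enqueue(16) -> [24, 16]
enqueue(2) -> [24, 16, 2]
dequeue() returns 24 -> [16, 2]
Final queue (front to back): [16, 2]


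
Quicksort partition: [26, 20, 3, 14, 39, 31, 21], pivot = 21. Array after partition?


Elements <= 21 go left of pivot.
Result: [20, 3, 14, 21, 39, 31, 26], pivot at index 3


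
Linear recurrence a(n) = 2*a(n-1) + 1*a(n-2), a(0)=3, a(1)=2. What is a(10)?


Build bottom-up:
...a(8)=1323, a(9)=3194, a(10)=2*3194+1*1323=7711


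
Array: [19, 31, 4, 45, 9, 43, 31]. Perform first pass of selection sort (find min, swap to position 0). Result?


After one pass: [4, 31, 19, 45, 9, 43, 31]


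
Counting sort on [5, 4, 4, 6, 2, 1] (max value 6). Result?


Count array: [0, 1, 1, 0, 2, 1, 1]
Reconstruct: [1, 2, 4, 4, 5, 6]


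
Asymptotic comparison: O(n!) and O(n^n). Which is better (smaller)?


factorial grows slower than n^n
O(n!) is asymptotically smaller; O(n^n) grows faster


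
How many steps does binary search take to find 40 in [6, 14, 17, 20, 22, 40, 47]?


Search for 40:
[0,6] mid=3 arr[3]=20
[4,6] mid=5 arr[5]=40
Total: 2 comparisons


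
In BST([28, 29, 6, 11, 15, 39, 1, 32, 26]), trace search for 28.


BST root = 28
Search for 28: compare at each node
Path: [28]


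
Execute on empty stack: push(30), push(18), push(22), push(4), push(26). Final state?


push(30) -> [30]
push(18) -> [30, 18]
push(22) -> [30, 18, 22]
push(4) -> [30, 18, 22, 4]
push(26) -> [30, 18, 22, 4, 26]
Final stack (bottom to top): [30, 18, 22, 4, 26]


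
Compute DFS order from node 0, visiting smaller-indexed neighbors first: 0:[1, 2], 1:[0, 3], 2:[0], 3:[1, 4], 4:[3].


DFS stack-based: start with [0]
Visit order: [0, 1, 3, 4, 2]


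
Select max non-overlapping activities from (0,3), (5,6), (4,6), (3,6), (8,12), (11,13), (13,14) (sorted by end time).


Greedy: pick earliest-ending, then skip overlaps.
Selected (4 activities): [(0, 3), (5, 6), (8, 12), (13, 14)]


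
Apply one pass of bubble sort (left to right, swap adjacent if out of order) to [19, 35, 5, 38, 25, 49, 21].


After one pass: [19, 5, 35, 25, 38, 21, 49]


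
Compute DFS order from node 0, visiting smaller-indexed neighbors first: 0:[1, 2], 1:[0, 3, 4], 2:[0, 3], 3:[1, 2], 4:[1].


DFS stack-based: start with [0]
Visit order: [0, 1, 3, 2, 4]


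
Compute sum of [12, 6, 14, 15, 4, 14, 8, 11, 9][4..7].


Prefix sums: [0, 12, 18, 32, 47, 51, 65, 73, 84, 93]
Sum[4..7] = prefix[8] - prefix[4] = 84 - 47 = 37


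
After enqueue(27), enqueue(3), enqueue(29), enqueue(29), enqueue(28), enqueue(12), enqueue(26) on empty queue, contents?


enqueue(27) -> [27]
enqueue(3) -> [27, 3]
enqueue(29) -> [27, 3, 29]
enqueue(29) -> [27, 3, 29, 29]
enqueue(28) -> [27, 3, 29, 29, 28]
enqueue(12) -> [27, 3, 29, 29, 28, 12]
enqueue(26) -> [27, 3, 29, 29, 28, 12, 26]
Final queue (front to back): [27, 3, 29, 29, 28, 12, 26]


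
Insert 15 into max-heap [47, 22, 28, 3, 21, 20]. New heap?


Append 15: [47, 22, 28, 3, 21, 20, 15]
Bubble up: no swaps needed
Result: [47, 22, 28, 3, 21, 20, 15]


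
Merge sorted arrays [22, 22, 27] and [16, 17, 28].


Compare heads, take smaller each step.
Merged: [16, 17, 22, 22, 27, 28]


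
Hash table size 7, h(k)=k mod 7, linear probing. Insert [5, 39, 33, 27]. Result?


Insertions: 5->slot 5; 39->slot 4; 33->slot 6; 27->slot 0
Table: [27, None, None, None, 39, 5, 33]


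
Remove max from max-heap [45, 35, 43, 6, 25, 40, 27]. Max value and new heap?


Max = 45
Replace root with last, heapify down
Resulting heap: [43, 35, 40, 6, 25, 27]


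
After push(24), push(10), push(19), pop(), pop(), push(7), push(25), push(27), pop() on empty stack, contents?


push(24) -> [24]
push(10) -> [24, 10]
push(19) -> [24, 10, 19]
pop() returns 19 -> [24, 10]
pop() returns 10 -> [24]
push(7) -> [24, 7]
push(25) -> [24, 7, 25]
push(27) -> [24, 7, 25, 27]
pop() returns 27 -> [24, 7, 25]
Final stack (bottom to top): [24, 7, 25]


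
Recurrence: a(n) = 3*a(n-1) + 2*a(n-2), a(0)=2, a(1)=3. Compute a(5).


Build bottom-up:
...a(3)=45, a(4)=161, a(5)=3*161+2*45=573


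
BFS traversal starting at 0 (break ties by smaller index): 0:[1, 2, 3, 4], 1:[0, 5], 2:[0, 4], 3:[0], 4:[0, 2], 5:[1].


BFS queue: start with [0]
Visit order: [0, 1, 2, 3, 4, 5]


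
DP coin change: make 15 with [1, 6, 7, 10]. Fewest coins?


dp[0]=0; dp[i]=1+min(dp[i-c] for c in coins)
...dp[10]=1, dp[11]=2, dp[12]=2, dp[13]=2, dp[14]=2, dp[15]=3
Minimum coins for 15 = 3


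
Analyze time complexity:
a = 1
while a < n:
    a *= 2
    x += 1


Per nesting level: O(log n) = O(log n)
Complexity: O(log n)


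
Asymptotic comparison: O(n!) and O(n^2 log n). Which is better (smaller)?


n^2 log n grows slower than factorial
O(n^2 log n) is asymptotically smaller; O(n!) grows faster


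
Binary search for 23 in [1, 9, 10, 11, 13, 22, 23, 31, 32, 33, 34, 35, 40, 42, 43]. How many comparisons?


Search for 23:
[0,14] mid=7 arr[7]=31
[0,6] mid=3 arr[3]=11
[4,6] mid=5 arr[5]=22
[6,6] mid=6 arr[6]=23
Total: 4 comparisons


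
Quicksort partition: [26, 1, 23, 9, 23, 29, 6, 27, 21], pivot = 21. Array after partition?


Elements <= 21 go left of pivot.
Result: [1, 9, 6, 21, 23, 29, 23, 27, 26], pivot at index 3


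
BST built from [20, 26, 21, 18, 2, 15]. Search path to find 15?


BST root = 20
Search for 15: compare at each node
Path: [20, 18, 2, 15]


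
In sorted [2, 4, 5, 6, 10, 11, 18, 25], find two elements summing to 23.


Two pointers: lo=0, hi=7
Found pair: (5, 18) summing to 23


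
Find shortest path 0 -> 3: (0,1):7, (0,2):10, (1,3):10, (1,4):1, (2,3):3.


Dijkstra from 0:
Distances: {0: 0, 1: 7, 2: 10, 3: 13, 4: 8}
Shortest distance to 3 = 13, path = [0, 2, 3]


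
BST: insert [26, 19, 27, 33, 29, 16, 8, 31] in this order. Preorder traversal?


Root = 26; build tree by BST insertion.
Preorder traversal: [26, 19, 16, 8, 27, 33, 29, 31]


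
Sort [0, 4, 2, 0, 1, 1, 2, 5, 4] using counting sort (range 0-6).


Count array: [2, 2, 2, 0, 2, 1, 0]
Reconstruct: [0, 0, 1, 1, 2, 2, 4, 4, 5]


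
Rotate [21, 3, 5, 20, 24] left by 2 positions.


Left rotate by 2: [5, 20, 24, 21, 3]


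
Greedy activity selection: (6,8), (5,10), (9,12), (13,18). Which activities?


Greedy: pick earliest-ending, then skip overlaps.
Selected (3 activities): [(6, 8), (9, 12), (13, 18)]


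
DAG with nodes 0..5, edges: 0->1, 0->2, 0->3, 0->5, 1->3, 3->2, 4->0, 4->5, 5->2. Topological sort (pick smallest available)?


Kahn's algorithm, process smallest node first
Order: [4, 0, 1, 3, 5, 2]


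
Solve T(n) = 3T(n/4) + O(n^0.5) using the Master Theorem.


a=3, b=4, c=0.5. log_4(3)=0.792 > c=0.5. Case 1: O(n^log_b(a)) = O(n^0.792)
Complexity: O(n^0.792)


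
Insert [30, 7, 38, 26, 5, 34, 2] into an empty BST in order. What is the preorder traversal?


Root = 30; build tree by BST insertion.
Preorder traversal: [30, 7, 5, 2, 26, 38, 34]


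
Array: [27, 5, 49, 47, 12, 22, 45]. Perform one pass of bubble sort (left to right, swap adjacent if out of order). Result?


After one pass: [5, 27, 47, 12, 22, 45, 49]


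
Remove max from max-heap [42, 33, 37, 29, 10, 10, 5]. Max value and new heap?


Max = 42
Replace root with last, heapify down
Resulting heap: [37, 33, 10, 29, 10, 5]


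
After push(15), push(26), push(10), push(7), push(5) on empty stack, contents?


push(15) -> [15]
push(26) -> [15, 26]
push(10) -> [15, 26, 10]
push(7) -> [15, 26, 10, 7]
push(5) -> [15, 26, 10, 7, 5]
Final stack (bottom to top): [15, 26, 10, 7, 5]


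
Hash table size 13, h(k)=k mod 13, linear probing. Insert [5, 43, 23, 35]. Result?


Insertions: 5->slot 5; 43->slot 4; 23->slot 10; 35->slot 9
Table: [None, None, None, None, 43, 5, None, None, None, 35, 23, None, None]


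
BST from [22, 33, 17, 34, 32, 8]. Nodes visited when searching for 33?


BST root = 22
Search for 33: compare at each node
Path: [22, 33]


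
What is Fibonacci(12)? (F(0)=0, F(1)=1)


F(n)=F(n-1)+F(n-2)
...F(10)=55, F(11)=89, F(12)=144


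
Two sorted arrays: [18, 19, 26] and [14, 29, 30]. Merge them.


Compare heads, take smaller each step.
Merged: [14, 18, 19, 26, 29, 30]


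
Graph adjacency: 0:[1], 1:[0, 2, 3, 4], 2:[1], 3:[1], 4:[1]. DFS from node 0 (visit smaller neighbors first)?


DFS stack-based: start with [0]
Visit order: [0, 1, 2, 3, 4]


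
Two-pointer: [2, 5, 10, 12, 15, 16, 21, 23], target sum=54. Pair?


Two pointers: lo=0, hi=7
No pair sums to 54


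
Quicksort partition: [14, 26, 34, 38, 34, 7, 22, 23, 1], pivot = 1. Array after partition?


Elements <= 1 go left of pivot.
Result: [1, 26, 34, 38, 34, 7, 22, 23, 14], pivot at index 0


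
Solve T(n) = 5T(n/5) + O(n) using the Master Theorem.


a=5, b=5, c=1. log_5(5)=1 = c=1. Case 2: O(n^c log n) = O(n log n)
Complexity: O(n log n)


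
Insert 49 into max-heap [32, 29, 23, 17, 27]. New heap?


Append 49: [32, 29, 23, 17, 27, 49]
Bubble up: swap idx 5(49) with idx 2(23); swap idx 2(49) with idx 0(32)
Result: [49, 29, 32, 17, 27, 23]


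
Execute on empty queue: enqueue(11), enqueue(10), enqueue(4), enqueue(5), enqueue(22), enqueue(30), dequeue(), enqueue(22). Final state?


enqueue(11) -> [11]
enqueue(10) -> [11, 10]
enqueue(4) -> [11, 10, 4]
enqueue(5) -> [11, 10, 4, 5]
enqueue(22) -> [11, 10, 4, 5, 22]
enqueue(30) -> [11, 10, 4, 5, 22, 30]
dequeue() returns 11 -> [10, 4, 5, 22, 30]
enqueue(22) -> [10, 4, 5, 22, 30, 22]
Final queue (front to back): [10, 4, 5, 22, 30, 22]


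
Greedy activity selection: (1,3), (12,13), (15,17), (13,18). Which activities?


Greedy: pick earliest-ending, then skip overlaps.
Selected (3 activities): [(1, 3), (12, 13), (15, 17)]


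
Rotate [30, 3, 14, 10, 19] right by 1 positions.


Right rotate by 1: [19, 30, 3, 14, 10]


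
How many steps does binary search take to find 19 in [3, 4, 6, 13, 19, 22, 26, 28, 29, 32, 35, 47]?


Search for 19:
[0,11] mid=5 arr[5]=22
[0,4] mid=2 arr[2]=6
[3,4] mid=3 arr[3]=13
[4,4] mid=4 arr[4]=19
Total: 4 comparisons


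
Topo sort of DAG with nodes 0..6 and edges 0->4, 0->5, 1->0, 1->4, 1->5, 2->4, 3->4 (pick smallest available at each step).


Kahn's algorithm, process smallest node first
Order: [1, 0, 2, 3, 4, 5, 6]


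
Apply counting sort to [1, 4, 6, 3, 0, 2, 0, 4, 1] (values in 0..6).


Count array: [2, 2, 1, 1, 2, 0, 1]
Reconstruct: [0, 0, 1, 1, 2, 3, 4, 4, 6]


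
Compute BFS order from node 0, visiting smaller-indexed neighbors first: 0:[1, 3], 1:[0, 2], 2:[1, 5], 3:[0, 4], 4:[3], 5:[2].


BFS queue: start with [0]
Visit order: [0, 1, 3, 2, 4, 5]


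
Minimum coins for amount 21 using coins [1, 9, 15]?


dp[0]=0; dp[i]=1+min(dp[i-c] for c in coins)
...dp[16]=2, dp[17]=3, dp[18]=2, dp[19]=3, dp[20]=4, dp[21]=5
Minimum coins for 21 = 5


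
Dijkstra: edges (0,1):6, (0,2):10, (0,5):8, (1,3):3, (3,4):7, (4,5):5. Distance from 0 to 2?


Dijkstra from 0:
Distances: {0: 0, 1: 6, 2: 10, 3: 9, 4: 13, 5: 8}
Shortest distance to 2 = 10, path = [0, 2]


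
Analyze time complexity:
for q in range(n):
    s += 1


Per nesting level: O(n) = O(n)
Complexity: O(n)


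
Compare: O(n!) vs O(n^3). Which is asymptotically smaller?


cubic grows slower than factorial
O(n^3) is asymptotically smaller; O(n!) grows faster


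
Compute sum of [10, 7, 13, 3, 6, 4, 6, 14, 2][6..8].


Prefix sums: [0, 10, 17, 30, 33, 39, 43, 49, 63, 65]
Sum[6..8] = prefix[9] - prefix[6] = 65 - 43 = 22


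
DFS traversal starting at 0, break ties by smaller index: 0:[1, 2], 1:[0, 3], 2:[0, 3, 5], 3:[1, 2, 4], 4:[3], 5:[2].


DFS stack-based: start with [0]
Visit order: [0, 1, 3, 2, 5, 4]


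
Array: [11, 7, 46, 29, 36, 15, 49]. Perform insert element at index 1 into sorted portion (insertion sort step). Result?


After one pass: [7, 11, 46, 29, 36, 15, 49]


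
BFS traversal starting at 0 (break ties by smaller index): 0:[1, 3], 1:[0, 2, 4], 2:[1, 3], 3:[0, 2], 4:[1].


BFS queue: start with [0]
Visit order: [0, 1, 3, 2, 4]


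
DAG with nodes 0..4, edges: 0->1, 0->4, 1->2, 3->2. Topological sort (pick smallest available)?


Kahn's algorithm, process smallest node first
Order: [0, 1, 3, 2, 4]


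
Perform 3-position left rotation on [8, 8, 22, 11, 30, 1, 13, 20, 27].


Left rotate by 3: [11, 30, 1, 13, 20, 27, 8, 8, 22]


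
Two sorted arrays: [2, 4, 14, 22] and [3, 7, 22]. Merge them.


Compare heads, take smaller each step.
Merged: [2, 3, 4, 7, 14, 22, 22]


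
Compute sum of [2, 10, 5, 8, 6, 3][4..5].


Prefix sums: [0, 2, 12, 17, 25, 31, 34]
Sum[4..5] = prefix[6] - prefix[4] = 34 - 25 = 9


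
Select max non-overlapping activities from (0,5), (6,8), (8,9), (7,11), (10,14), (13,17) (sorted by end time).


Greedy: pick earliest-ending, then skip overlaps.
Selected (4 activities): [(0, 5), (6, 8), (8, 9), (10, 14)]


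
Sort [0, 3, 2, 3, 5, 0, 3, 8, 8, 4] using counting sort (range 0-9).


Count array: [2, 0, 1, 3, 1, 1, 0, 0, 2, 0]
Reconstruct: [0, 0, 2, 3, 3, 3, 4, 5, 8, 8]


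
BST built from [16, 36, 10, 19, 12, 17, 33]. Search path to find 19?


BST root = 16
Search for 19: compare at each node
Path: [16, 36, 19]


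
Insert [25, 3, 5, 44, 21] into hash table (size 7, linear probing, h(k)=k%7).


Insertions: 25->slot 4; 3->slot 3; 5->slot 5; 44->slot 2; 21->slot 0
Table: [21, None, 44, 3, 25, 5, None]


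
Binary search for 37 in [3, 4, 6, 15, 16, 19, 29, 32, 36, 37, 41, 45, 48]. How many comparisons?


Search for 37:
[0,12] mid=6 arr[6]=29
[7,12] mid=9 arr[9]=37
Total: 2 comparisons
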